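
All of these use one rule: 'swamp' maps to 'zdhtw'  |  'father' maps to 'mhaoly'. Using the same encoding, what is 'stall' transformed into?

Compare letters: s→z is +7, w→d is +7, a→h is +7 — a constant shift. This is a Caesar cipher with shift 7.
On stall: s+7=z, t+7=a, a+7=h, l+7=s, l+7=s.

zahss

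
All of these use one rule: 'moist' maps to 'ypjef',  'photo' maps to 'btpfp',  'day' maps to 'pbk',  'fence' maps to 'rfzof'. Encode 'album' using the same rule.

bxnvy

The shift depends on letter class: consonant m→y is +12, but vowel o→p is +1. Vowels shift forward by 1 and consonants shift forward by 12.
For album: a(vowel)+1=b, l(cons)+12=x, b(cons)+12=n, u(vowel)+1=v, m(cons)+12=y.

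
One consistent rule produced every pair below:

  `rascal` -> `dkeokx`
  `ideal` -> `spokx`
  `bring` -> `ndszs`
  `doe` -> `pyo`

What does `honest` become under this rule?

tyzoef

The shift depends on letter class: consonant r→d is +12, but vowel a→k is +10. The rule splits by letter class: vowels +10, consonants +12.
For honest: h(cons)+12=t, o(vowel)+10=y, n(cons)+12=z, e(vowel)+10=o, s(cons)+12=e, t(cons)+12=f.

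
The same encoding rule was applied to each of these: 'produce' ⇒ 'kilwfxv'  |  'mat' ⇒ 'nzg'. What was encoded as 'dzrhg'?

Each pair mirrors across the alphabet (p↔k, r↔i, o↔l): positions sum to 25. Letters are reflected about the middle of the alphabet (position → 25−position): Atbash.
Decoding dzrhg: d↔w, z↔a, r↔i, h↔s, g↔t.

waist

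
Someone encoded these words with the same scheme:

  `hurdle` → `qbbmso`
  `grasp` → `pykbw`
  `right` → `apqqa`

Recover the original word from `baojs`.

Shifts by position in hurdle: pos 0: h→q (+9), pos 1: u→b (+7), pos 2: r→b (+10), pos 3: d→m (+9), pos 4: l→s (+7), pos 5: e→o (+10) — repeating every 3. A repeating key of period 3 is used — shifts +9, +7, +10 over and over.
Undoing it on baojs: b−9=s, a−7=t, o−10=e, j−9=a, s−7=l.

steal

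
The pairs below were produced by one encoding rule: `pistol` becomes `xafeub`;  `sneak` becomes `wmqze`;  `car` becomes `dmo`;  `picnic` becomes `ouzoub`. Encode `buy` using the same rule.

Read the word backwards and shift each letter +12.
For buy: reverse → yub; then shift: y+12=k, u+12=g, b+12=n.

kgn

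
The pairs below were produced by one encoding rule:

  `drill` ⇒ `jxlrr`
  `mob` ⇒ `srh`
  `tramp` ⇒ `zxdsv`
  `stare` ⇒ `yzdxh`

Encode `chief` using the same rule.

The shift depends on letter class: consonant d→j is +6, but vowel i→l is +3. Two shifts are in play — +3 for a/e/i/o/u, +6 for every other letter.
For chief: c(cons)+6=i, h(cons)+6=n, i(vowel)+3=l, e(vowel)+3=h, f(cons)+6=l.

inlhl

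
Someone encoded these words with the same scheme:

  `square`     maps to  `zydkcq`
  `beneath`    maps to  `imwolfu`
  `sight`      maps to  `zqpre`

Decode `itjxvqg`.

blanket

The shift increases by 1 at each position, starting from +7: 7, 8, 9, ….
Undoing it on itjxvqg: i−7=b, t−8=l, j−9=a, x−10=n, v−11=k, q−12=e, g−13=t.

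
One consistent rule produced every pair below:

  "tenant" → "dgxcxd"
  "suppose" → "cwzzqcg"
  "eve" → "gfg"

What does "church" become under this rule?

mrwbmr

The shift depends on letter class: consonant t→d is +10, but vowel e→g is +2. The rule splits by letter class: vowels +2, consonants +10.
On church: c(cons)+10=m, h(cons)+10=r, u(vowel)+2=w, r(cons)+10=b, c(cons)+10=m, h(cons)+10=r.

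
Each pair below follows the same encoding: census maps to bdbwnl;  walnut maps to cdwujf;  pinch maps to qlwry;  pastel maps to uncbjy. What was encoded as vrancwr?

Read the word backwards and shift each letter +9.
Undoing it on vrancwr: shift back: v−9=m, r−9=i, a−9=r, n−9=e, c−9=t, w−9=n, r−9=i → miretni; then reverse → interim.

interim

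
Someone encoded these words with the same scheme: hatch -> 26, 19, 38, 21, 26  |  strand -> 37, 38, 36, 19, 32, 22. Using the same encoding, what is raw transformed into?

36, 19, 41

h is letter #8 and maps to 26: an offset of 18. Each letter is replaced by its alphabet position (a=1..z=26) + 18.
For raw: r=18→36, a=1→19, w=23→41.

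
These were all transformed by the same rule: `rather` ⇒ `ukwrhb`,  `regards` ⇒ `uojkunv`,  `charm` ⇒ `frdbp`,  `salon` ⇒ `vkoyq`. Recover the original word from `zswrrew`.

without

Shifts by position in rather: pos 0: r→u (+3), pos 1: a→k (+10), pos 2: t→w (+3), pos 3: h→r (+10) — repeating every 2. A repeating key of period 2 is used — shifts +3, +10 over and over.
Undoing it on zswrrew: z−3=w, s−10=i, w−3=t, r−10=h, r−3=o, e−10=u, w−3=t.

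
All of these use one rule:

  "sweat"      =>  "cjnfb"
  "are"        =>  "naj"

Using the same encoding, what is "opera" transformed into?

janyx

The output letters match the input read backwards, each shifted +9: sweat reversed is taews. Read the word backwards and shift each letter +9.
Applying it to opera: reverse → arepo; then shift: a+9=j, r+9=a, e+9=n, p+9=y, o+9=x.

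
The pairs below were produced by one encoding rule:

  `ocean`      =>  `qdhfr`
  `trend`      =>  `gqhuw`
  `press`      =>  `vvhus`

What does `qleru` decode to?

robin

The output letters match the input read backwards, each shifted +3: ocean reversed is naeco. The word is reversed, then every letter is shifted forward by 3.
Undoing it on qleru: shift back: q−3=n, l−3=i, e−3=b, r−3=o, u−3=r → nibor; then reverse → robin.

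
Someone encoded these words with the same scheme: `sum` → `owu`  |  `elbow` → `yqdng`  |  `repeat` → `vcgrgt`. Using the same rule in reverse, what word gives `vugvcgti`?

greatest

The output letters match the input read backwards, each shifted +2: sum reversed is mus. Two steps: reverse the string, then apply a Caesar shift of +2.
Decoding vugvcgti: shift back: v−2=t, u−2=s, g−2=e, v−2=t, c−2=a, g−2=e, t−2=r, i−2=g → tsetaerg; then reverse → greatest.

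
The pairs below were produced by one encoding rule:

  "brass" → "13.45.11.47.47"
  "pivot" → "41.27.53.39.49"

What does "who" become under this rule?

The formula is n = 2×(alphabet index, a=1) + 9.
Applying it to who: w=23→55, h=8→25, o=15→39.

55.25.39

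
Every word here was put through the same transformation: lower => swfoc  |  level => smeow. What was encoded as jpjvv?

chalk

In lower: l→s is +7, o→w is +8, w→f is +9, e→o is +10 — the shift increases by 1 each position. The shift increases by 1 at each position, starting from +7: 7, 8, 9, ….
Reversing it on jpjvv: j−7=c, p−8=h, j−9=a, v−10=l, v−11=k.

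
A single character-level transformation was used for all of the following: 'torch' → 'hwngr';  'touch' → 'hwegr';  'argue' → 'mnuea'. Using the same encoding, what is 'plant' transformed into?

t(19)→h(7) and o(14)→w(22) fit y≡23x+12 (mod 26); the inverse of 23 mod 26 is 17. Each letter's alphabet position (a=0..z=25) is mapped through 23·x+12 mod 26 — an affine cipher.
On plant: p(15)→23·15+12≡19=t; l(11)→23·11+12≡5=f; a(0)→23·0+12≡12=m; n(13)→23·13+12≡25=z; t(19)→23·19+12≡7=h (all mod 26).

tfmzh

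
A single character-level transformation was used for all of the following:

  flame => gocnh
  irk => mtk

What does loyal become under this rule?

The output letters match the input read backwards, each shifted +2: flame reversed is emalf. The word is reversed, then every letter is shifted forward by 2.
Applying it to loyal: reverse → layol; then shift: l+2=n, a+2=c, y+2=a, o+2=q, l+2=n.

ncaqn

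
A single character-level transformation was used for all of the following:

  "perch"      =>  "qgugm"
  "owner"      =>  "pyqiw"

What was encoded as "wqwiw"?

voter

In perch: p→q is +1, e→g is +2, r→u is +3, c→g is +4 — the shift increases by 1 each position. The shift increases by 1 at each position, starting from +1: 1, 2, 3, ….
Reversing it on wqwiw: w−1=v, q−2=o, w−3=t, i−4=e, w−5=r.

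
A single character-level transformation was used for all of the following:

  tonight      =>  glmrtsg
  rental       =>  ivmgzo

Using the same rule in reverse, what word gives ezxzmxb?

vacancy

Each pair mirrors across the alphabet (t↔g, o↔l, n↔m): positions sum to 25. Each letter is replaced by its mirror in the alphabet: a↔z, b↔y, c↔x, and so on (the Atbash cipher).
Undoing it on ezxzmxb: e↔v, z↔a, x↔c, z↔a, m↔n, x↔c, b↔y.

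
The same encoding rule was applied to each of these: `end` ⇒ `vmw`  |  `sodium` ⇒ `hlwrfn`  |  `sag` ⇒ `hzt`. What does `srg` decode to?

Letters are reflected about the middle of the alphabet (position → 25−position): Atbash.
Undoing it on srg: s↔h, r↔i, g↔t.

hit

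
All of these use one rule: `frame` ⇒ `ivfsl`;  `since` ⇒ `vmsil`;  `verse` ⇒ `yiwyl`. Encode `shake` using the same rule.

vlfql

Letter i (0-indexed) is shifted by i+3, so successive shifts are 3, 4, 5, ….
Applying it to shake: s+3=v, h+4=l, a+5=f, k+6=q, e+7=l.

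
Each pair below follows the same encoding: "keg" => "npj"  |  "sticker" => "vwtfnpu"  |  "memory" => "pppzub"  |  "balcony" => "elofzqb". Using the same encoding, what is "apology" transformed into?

Two shifts are in play — +11 for a/e/i/o/u, +3 for every other letter.
For apology: a(vowel)+11=l, p(cons)+3=s, o(vowel)+11=z, l(cons)+3=o, o(vowel)+11=z, g(cons)+3=j, y(cons)+3=b.

lszozjb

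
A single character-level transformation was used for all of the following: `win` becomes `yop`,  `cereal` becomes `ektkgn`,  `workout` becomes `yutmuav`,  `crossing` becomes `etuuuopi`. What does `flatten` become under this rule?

The shift depends on letter class: consonant w→y is +2, but vowel i→o is +6. The rule splits by letter class: vowels +6, consonants +2.
For flatten: f(cons)+2=h, l(cons)+2=n, a(vowel)+6=g, t(cons)+2=v, t(cons)+2=v, e(vowel)+6=k, n(cons)+2=p.

hngvvkp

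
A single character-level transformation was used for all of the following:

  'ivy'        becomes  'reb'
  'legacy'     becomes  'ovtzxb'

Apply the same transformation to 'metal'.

Each pair mirrors across the alphabet (i↔r, v↔e, y↔b): positions sum to 25. This is the alphabet-reversal cipher (Atbash): a becomes z, b becomes y, etc.
Applying it to metal: m↔n, e↔v, t↔g, a↔z, l↔o.

nvgzo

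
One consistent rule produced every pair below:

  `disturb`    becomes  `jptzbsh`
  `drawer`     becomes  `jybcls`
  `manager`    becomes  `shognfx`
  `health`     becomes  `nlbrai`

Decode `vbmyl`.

pulse

A repeating key of period 3 is used — shifts +6, +7, +1 over and over.
Decoding vbmyl: v−6=p, b−7=u, m−1=l, y−6=s, l−7=e.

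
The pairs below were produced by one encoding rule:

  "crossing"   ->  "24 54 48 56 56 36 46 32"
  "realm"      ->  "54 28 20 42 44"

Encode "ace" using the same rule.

c(#3)→24 and r(#18)→54: differences scale by 2, so n = 2·pos + 18. With a=1..z=26, the number is 2·pos + 18.
On ace: a=1→20, c=3→24, e=5→28.

20 24 28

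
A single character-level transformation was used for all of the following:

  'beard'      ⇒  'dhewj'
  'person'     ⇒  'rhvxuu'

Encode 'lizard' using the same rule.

nldfxk

In beard: b→d is +2, e→h is +3, a→e is +4, r→w is +5 — the shift increases by 1 each position. Letter i (0-indexed) is shifted by i+2, so successive shifts are 2, 3, 4, ….
For lizard: l+2=n, i+3=l, z+4=d, a+5=f, r+6=x, d+7=k.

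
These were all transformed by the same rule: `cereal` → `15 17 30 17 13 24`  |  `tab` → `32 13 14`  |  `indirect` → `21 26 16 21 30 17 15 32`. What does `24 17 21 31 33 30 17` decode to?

leisure

c is letter #3 and maps to 15: an offset of 12. Letters become their 1-based position plus 12 (so a→13, b→14, …).
Decoding 24 17 21 31 33 30 17: 24→(24−12)÷1=12=l, 17→(17−12)÷1=5=e, 21→(21−12)÷1=9=i, 31→(31−12)÷1=19=s, 33→(33−12)÷1=21=u, 30→(30−12)÷1=18=r, 17→(17−12)÷1=5=e.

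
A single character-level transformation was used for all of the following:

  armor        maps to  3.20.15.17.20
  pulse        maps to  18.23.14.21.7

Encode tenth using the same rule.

a is letter #1 and maps to 3: an offset of 2. Letters become their 1-based position plus 2 (so a→3, b→4, …).
On tenth: t=20→22, e=5→7, n=14→16, t=20→22, h=8→10.

22.7.16.22.10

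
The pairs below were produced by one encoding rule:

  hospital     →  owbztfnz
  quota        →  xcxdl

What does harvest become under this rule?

Each letter shifts forward by (position + 7), i.e. 7, 8, 9, … — the shift grows by one for each successive letter.
On harvest: h+7=o, a+8=i, r+9=a, v+10=f, e+11=p, s+12=e, t+13=g.

oiafpeg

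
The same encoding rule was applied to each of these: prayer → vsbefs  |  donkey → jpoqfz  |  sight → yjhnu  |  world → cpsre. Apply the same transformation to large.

Shifts by position in prayer: pos 0: p→v (+6), pos 1: r→s (+1), pos 2: a→b (+1), pos 3: y→e (+6), pos 4: e→f (+1), pos 5: r→s (+1) — repeating every 3. The shifts repeat in a cycle of length 3: positions 0,1,… shift by +6, +1, +1, then the pattern repeats.
On large: l+6=r, a+1=b, r+1=s, g+6=m, e+1=f.

rbsmf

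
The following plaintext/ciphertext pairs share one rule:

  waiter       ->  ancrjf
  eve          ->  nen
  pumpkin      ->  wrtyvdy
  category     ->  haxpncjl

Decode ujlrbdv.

musical

The output letters match the input read backwards, each shifted +9: waiter reversed is retiaw. Two steps: reverse the string, then apply a Caesar shift of +9.
Decoding ujlrbdv: shift back: u−9=l, j−9=a, l−9=c, r−9=i, b−9=s, d−9=u, v−9=m → lacisum; then reverse → musical.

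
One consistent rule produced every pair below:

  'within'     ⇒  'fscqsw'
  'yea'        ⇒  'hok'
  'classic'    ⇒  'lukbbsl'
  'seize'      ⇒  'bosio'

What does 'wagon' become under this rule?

The shift depends on letter class: consonant w→f is +9, but vowel i→s is +10. Two shifts are in play — +10 for a/e/i/o/u, +9 for every other letter.
On wagon: w(cons)+9=f, a(vowel)+10=k, g(cons)+9=p, o(vowel)+10=y, n(cons)+9=w.

fkpyw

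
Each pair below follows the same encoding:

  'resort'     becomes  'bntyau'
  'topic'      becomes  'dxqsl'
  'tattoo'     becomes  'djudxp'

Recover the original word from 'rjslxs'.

harbor

Shifts by position in resort: pos 0: r→b (+10), pos 1: e→n (+9), pos 2: s→t (+1), pos 3: o→y (+10), pos 4: r→a (+9), pos 5: t→u (+1) — repeating every 3. The shifts repeat in a cycle of length 3: positions 0,1,… shift by +10, +9, +1, then the pattern repeats.
Undoing it on rjslxs: r−10=h, j−9=a, s−1=r, l−10=b, x−9=o, s−1=r.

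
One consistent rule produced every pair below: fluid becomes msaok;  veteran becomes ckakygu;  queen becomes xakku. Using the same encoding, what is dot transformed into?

kua

The rule splits by letter class: vowels +6, consonants +7.
On dot: d(cons)+7=k, o(vowel)+6=u, t(cons)+7=a.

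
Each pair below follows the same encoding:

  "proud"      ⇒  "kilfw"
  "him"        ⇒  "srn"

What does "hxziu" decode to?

scarf

Each pair mirrors across the alphabet (p↔k, r↔i, o↔l): positions sum to 25. Letters are reflected about the middle of the alphabet (position → 25−position): Atbash.
Reversing it on hxziu: h↔s, x↔c, z↔a, i↔r, u↔f.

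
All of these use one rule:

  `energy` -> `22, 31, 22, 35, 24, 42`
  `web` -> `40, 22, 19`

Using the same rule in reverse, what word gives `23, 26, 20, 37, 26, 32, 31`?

fiction

The number is (letter's place in the alphabet, a=1) + 17.
Undoing it on 23, 26, 20, 37, 26, 32, 31: 23→(23−17)÷1=6=f, 26→(26−17)÷1=9=i, 20→(20−17)÷1=3=c, 37→(37−17)÷1=20=t, 26→(26−17)÷1=9=i, 32→(32−17)÷1=15=o, 31→(31−17)÷1=14=n.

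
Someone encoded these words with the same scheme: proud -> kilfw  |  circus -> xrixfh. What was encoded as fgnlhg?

utmost

This is the alphabet-reversal cipher (Atbash): a becomes z, b becomes y, etc.
Reversing it on fgnlhg: f↔u, g↔t, n↔m, l↔o, h↔s, g↔t.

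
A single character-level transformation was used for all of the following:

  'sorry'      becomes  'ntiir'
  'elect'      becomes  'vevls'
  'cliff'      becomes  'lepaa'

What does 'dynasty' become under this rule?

qrobnsr

Treating letters as 0–25, the rule is x ↦ 5x + 1 (mod 26).
On dynasty: d(3)→5·3+1≡16=q; y(24)→5·24+1≡17=r; n(13)→5·13+1≡14=o; a(0)→5·0+1≡1=b; s(18)→5·18+1≡13=n; t(19)→5·19+1≡18=s; y(24)→5·24+1≡17=r (all mod 26).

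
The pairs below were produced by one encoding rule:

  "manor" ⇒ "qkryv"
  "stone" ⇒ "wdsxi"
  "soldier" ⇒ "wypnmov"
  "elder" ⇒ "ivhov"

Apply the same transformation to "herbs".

lovlw

Shifts by position in manor: pos 0: m→q (+4), pos 1: a→k (+10), pos 2: n→r (+4), pos 3: o→y (+10) — repeating every 2. It's a Vigenère-style cipher with numeric key [4,10]: position i shifts by key[i mod 2].
Applying it to herbs: h+4=l, e+10=o, r+4=v, b+10=l, s+4=w.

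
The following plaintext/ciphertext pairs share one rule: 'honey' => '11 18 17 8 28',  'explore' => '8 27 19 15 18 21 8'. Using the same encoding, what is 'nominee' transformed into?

Letters become their 1-based position plus 3 (so a→4, b→5, …).
Applying it to nominee: n=14→17, o=15→18, m=13→16, i=9→12, n=14→17, e=5→8, e=5→8.

17 18 16 12 17 8 8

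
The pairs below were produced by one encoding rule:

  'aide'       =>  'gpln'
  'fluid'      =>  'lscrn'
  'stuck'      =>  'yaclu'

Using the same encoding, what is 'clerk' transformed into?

Each letter shifts forward by (position + 6), i.e. 6, 7, 8, … — the shift grows by one for each successive letter.
Applying it to clerk: c+6=i, l+7=s, e+8=m, r+9=a, k+10=u.

ismau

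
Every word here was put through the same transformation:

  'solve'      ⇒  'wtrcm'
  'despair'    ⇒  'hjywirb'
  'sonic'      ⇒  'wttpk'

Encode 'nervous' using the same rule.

Letter i (0-indexed) is shifted by i+4, so successive shifts are 4, 5, 6, ….
Applying it to nervous: n+4=r, e+5=j, r+6=x, v+7=c, o+8=w, u+9=d, s+10=c.

rjxcwdc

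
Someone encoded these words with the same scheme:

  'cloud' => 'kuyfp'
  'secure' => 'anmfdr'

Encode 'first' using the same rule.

nrbdf

In cloud: c→k is +8, l→u is +9, o→y is +10, u→f is +11 — the shift increases by 1 each position. The shift increases by 1 at each position, starting from +8: 8, 9, 10, ….
For first: f+8=n, i+9=r, r+10=b, s+11=d, t+12=f.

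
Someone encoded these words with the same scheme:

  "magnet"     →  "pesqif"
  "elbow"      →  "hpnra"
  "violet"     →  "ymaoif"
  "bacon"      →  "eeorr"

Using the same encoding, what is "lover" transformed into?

The shifts repeat in a cycle of length 3: positions 0,1,… shift by +3, +4, +12, then the pattern repeats.
On lover: l+3=o, o+4=s, v+12=h, e+3=h, r+4=v.

oshhv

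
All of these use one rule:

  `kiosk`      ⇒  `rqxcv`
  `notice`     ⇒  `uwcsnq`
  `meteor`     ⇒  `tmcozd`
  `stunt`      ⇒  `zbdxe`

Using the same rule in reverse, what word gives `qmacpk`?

The shift increases by 1 at each position, starting from +7: 7, 8, 9, ….
Reversing it on qmacpk: q−7=j, m−8=e, a−9=r, c−10=s, p−11=e, k−12=y.

jersey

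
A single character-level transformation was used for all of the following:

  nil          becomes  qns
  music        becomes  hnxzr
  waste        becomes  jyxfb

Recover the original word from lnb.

wig

The output letters match the input read backwards, each shifted +5: nil reversed is lin. Two steps: reverse the string, then apply a Caesar shift of +5.
Reversing it on lnb: shift back: l−5=g, n−5=i, b−5=w → giw; then reverse → wig.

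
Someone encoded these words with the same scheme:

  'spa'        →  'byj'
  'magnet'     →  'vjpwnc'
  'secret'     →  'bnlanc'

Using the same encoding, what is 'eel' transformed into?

Compare letters: s→b is +9, p→y is +9, a→j is +9 — a constant shift. This is a Caesar cipher with shift 9.
On eel: e+9=n, e+9=n, l+9=u.

nnu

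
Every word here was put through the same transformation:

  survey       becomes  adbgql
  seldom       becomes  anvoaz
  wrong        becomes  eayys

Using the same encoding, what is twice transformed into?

bfsnq

In survey: s→a is +8, u→d is +9, r→b is +10, v→g is +11 — the shift increases by 1 each position. The shift increases by 1 at each position, starting from +8: 8, 9, 10, ….
On twice: t+8=b, w+9=f, i+10=s, c+11=n, e+12=q.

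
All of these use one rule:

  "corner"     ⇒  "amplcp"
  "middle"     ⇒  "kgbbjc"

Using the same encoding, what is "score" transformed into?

Each letter is shifted forward by 24 in the alphabet (a Caesar shift of +24).
Applying it to score: s+24=q, c+24=a, o+24=m, r+24=p, e+24=c.

qampc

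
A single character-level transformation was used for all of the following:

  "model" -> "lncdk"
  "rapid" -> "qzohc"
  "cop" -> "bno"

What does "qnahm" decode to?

Compare letters: m→l is +25, o→n is +25, d→c is +25 — a constant shift. This is a Caesar cipher with shift 25.
Reversing it on qnahm: q−25=r, n−25=o, a−25=b, h−25=i, m−25=n.

robin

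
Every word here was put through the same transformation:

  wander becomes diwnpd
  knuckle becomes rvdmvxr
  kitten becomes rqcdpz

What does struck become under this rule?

In wander: w→d is +7, a→i is +8, n→w is +9, d→n is +10 — the shift increases by 1 each position. The shift increases by 1 at each position, starting from +7: 7, 8, 9, ….
On struck: s+7=z, t+8=b, r+9=a, u+10=e, c+11=n, k+12=w.

zbaenw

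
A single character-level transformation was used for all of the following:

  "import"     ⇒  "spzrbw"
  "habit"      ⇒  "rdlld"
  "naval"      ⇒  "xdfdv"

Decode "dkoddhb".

Shifts by position in import: pos 0: i→s (+10), pos 1: m→p (+3), pos 2: p→z (+10), pos 3: o→r (+3) — repeating every 2. A repeating key of period 2 is used — shifts +10, +3 over and over.
Reversing it on dkoddhb: d−10=t, k−3=h, o−10=e, d−3=a, d−10=t, h−3=e, b−10=r.

theater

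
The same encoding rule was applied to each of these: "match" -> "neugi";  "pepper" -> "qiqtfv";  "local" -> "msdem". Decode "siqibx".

repeat

Shifts by position in match: pos 0: m→n (+1), pos 1: a→e (+4), pos 2: t→u (+1), pos 3: c→g (+4) — repeating every 2. The shifts repeat in a cycle of length 2: positions 0,1,… shift by +1, +4, then the pattern repeats.
Reversing it on siqibx: s−1=r, i−4=e, q−1=p, i−4=e, b−1=a, x−4=t.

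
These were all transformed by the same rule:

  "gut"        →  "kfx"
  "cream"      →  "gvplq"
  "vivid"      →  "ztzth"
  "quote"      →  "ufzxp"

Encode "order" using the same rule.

zvhpv

The shift depends on letter class: consonant g→k is +4, but vowel u→f is +11. Vowels shift forward by 11 and consonants shift forward by 4.
For order: o(vowel)+11=z, r(cons)+4=v, d(cons)+4=h, e(vowel)+11=p, r(cons)+4=v.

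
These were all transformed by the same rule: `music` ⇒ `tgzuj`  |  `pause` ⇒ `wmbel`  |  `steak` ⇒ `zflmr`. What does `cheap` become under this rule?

jtlmw

Shifts by position in music: pos 0: m→t (+7), pos 1: u→g (+12), pos 2: s→z (+7), pos 3: i→u (+12) — repeating every 2. A repeating key of period 2 is used — shifts +7, +12 over and over.
Applying it to cheap: c+7=j, h+12=t, e+7=l, a+12=m, p+7=w.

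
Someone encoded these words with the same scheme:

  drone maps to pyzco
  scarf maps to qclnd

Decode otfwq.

fluid

The output letters match the input read backwards, each shifted +11: drone reversed is enord. Two steps: reverse the string, then apply a Caesar shift of +11.
Decoding otfwq: shift back: o−11=d, t−11=i, f−11=u, w−11=l, q−11=f → diulf; then reverse → fluid.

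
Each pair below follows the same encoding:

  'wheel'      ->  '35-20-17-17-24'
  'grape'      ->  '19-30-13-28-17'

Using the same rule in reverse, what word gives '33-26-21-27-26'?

w is letter #23 and maps to 35: an offset of 12. The number is (letter's place in the alphabet, a=1) + 12.
Reversing it on 33-26-21-27-26: 33→(33−12)÷1=21=u, 26→(26−12)÷1=14=n, 21→(21−12)÷1=9=i, 27→(27−12)÷1=15=o, 26→(26−12)÷1=14=n.

union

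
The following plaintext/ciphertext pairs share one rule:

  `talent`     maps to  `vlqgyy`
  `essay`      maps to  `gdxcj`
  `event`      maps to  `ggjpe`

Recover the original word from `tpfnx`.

Shifts by position in talent: pos 0: t→v (+2), pos 1: a→l (+11), pos 2: l→q (+5), pos 3: e→g (+2), pos 4: n→y (+11), pos 5: t→y (+5) — repeating every 3. It's a Vigenère-style cipher with numeric key [2,11,5]: position i shifts by key[i mod 3].
Reversing it on tpfnx: t−2=r, p−11=e, f−5=a, n−2=l, x−11=m.

realm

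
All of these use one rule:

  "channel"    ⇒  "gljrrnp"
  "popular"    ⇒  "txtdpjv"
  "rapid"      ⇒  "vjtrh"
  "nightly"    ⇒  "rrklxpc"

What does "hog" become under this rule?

lxk

Vowels shift forward by 9 and consonants shift forward by 4.
On hog: h(cons)+4=l, o(vowel)+9=x, g(cons)+4=k.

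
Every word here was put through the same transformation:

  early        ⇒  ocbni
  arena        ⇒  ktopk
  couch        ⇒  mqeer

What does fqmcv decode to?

vocal

Shifts by position in early: pos 0: e→o (+10), pos 1: a→c (+2), pos 2: r→b (+10), pos 3: l→n (+2) — repeating every 2. It's a Vigenère-style cipher with numeric key [10,2]: position i shifts by key[i mod 2].
Decoding fqmcv: f−10=v, q−2=o, m−10=c, c−2=a, v−10=l.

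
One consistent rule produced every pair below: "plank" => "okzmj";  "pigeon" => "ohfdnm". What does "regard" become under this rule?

qdfzqc

Compare letters: p→o is +25, l→k is +25, a→z is +25 — a constant shift. Each letter is shifted forward by 25 in the alphabet (a Caesar shift of +25).
Applying it to regard: r+25=q, e+25=d, g+25=f, a+25=z, r+25=q, d+25=c.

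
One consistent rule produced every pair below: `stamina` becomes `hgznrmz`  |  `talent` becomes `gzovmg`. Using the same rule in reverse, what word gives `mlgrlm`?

Each pair mirrors across the alphabet (s↔h, t↔g, a↔z): positions sum to 25. Letters are reflected about the middle of the alphabet (position → 25−position): Atbash.
Reversing it on mlgrlm: m↔n, l↔o, g↔t, r↔i, l↔o, m↔n.

notion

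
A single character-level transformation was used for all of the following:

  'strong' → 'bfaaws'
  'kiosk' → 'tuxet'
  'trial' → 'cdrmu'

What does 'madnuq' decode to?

Shifts by position in strong: pos 0: s→b (+9), pos 1: t→f (+12), pos 2: r→a (+9), pos 3: o→a (+12) — repeating every 2. A repeating key of period 2 is used — shifts +9, +12 over and over.
Decoding madnuq: m−9=d, a−12=o, d−9=u, n−12=b, u−9=l, q−12=e.

double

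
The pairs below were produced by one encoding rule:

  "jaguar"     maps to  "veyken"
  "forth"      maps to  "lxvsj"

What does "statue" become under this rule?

iyxexw

The output letters match the input read backwards, each shifted +4: jaguar reversed is raugaj. Read the word backwards and shift each letter +4.
On statue: reverse → eutats; then shift: e+4=i, u+4=y, t+4=x, a+4=e, t+4=x, s+4=w.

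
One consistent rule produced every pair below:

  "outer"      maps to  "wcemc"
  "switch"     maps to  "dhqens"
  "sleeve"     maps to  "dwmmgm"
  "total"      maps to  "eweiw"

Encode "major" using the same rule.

xiuwc

The shift depends on letter class: consonant t→e is +11, but vowel o→w is +8. Vowels shift forward by 8 and consonants shift forward by 11.
Applying it to major: m(cons)+11=x, a(vowel)+8=i, j(cons)+11=u, o(vowel)+8=w, r(cons)+11=c.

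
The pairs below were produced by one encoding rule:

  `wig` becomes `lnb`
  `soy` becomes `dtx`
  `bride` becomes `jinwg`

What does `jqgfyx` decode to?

stable

The output letters match the input read backwards, each shifted +5: wig reversed is giw. The word is reversed, then every letter is shifted forward by 5.
Decoding jqgfyx: shift back: j−5=e, q−5=l, g−5=b, f−5=a, y−5=t, x−5=s → elbats; then reverse → stable.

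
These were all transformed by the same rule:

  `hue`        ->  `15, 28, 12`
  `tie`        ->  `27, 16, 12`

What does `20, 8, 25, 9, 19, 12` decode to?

marble

h is letter #8 and maps to 15: an offset of 7. Each letter is replaced by its alphabet position (a=1..z=26) + 7.
Decoding 20, 8, 25, 9, 19, 12: 20→(20−7)÷1=13=m, 8→(8−7)÷1=1=a, 25→(25−7)÷1=18=r, 9→(9−7)÷1=2=b, 19→(19−7)÷1=12=l, 12→(12−7)÷1=5=e.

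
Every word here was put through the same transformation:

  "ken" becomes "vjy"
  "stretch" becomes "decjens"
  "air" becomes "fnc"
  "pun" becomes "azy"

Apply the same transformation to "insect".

nydjne

The shift depends on letter class: consonant k→v is +11, but vowel e→j is +5. Two shifts are in play — +5 for a/e/i/o/u, +11 for every other letter.
On insect: i(vowel)+5=n, n(cons)+11=y, s(cons)+11=d, e(vowel)+5=j, c(cons)+11=n, t(cons)+11=e.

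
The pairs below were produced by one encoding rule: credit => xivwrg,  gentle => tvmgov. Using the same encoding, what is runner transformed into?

This is the alphabet-reversal cipher (Atbash): a becomes z, b becomes y, etc.
For runner: r↔i, u↔f, n↔m, n↔m, e↔v, r↔i.

ifmmvi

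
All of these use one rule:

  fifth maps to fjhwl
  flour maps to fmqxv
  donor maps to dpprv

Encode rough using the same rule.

rpwjl

Each letter shifts forward by its position index (0, 1, 2, …) — the shift grows by one for each successive letter.
On rough: r+0=r, o+1=p, u+2=w, g+3=j, h+4=l.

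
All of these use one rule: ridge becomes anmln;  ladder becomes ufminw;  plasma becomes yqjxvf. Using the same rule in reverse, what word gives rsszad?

Shifts by position in ridge: pos 0: r→a (+9), pos 1: i→n (+5), pos 2: d→m (+9), pos 3: g→l (+5) — repeating every 2. It's a Vigenère-style cipher with numeric key [9,5]: position i shifts by key[i mod 2].
Reversing it on rsszad: r−9=i, s−5=n, s−9=j, z−5=u, a−9=r, d−5=y.

injury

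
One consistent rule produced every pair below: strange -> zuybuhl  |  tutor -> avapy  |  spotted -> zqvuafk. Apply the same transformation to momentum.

Shifts by position in strange: pos 0: s→z (+7), pos 1: t→u (+1), pos 2: r→y (+7), pos 3: a→b (+1) — repeating every 2. It's a Vigenère-style cipher with numeric key [7,1]: position i shifts by key[i mod 2].
For momentum: m+7=t, o+1=p, m+7=t, e+1=f, n+7=u, t+1=u, u+7=b, m+1=n.

tptfuubn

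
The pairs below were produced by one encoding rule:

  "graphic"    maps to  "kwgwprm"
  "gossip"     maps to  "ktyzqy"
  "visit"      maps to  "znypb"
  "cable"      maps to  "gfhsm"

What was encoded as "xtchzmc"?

towards

In graphic: g→k is +4, r→w is +5, a→g is +6, p→w is +7 — the shift increases by 1 each position. The shift increases by 1 at each position, starting from +4: 4, 5, 6, ….
Undoing it on xtchzmc: x−4=t, t−5=o, c−6=w, h−7=a, z−8=r, m−9=d, c−10=s.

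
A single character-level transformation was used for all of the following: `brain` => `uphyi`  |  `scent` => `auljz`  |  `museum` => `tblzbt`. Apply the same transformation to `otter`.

ylaav

The output letters match the input read backwards, each shifted +7: brain reversed is niarb. Read the word backwards and shift each letter +7.
Applying it to otter: reverse → retto; then shift: r+7=y, e+7=l, t+7=a, t+7=a, o+7=v.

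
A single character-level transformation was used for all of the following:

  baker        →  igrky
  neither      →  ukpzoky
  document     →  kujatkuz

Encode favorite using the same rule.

It's a Vigenère-style cipher with numeric key [7,6]: position i shifts by key[i mod 2].
On favorite: f+7=m, a+6=g, v+7=c, o+6=u, r+7=y, i+6=o, t+7=a, e+6=k.

mgcuyoak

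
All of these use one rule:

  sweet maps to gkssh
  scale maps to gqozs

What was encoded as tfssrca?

freedom

It's a constant shift of +14 (ROT14).
Decoding tfssrca: t−14=f, f−14=r, s−14=e, s−14=e, r−14=d, c−14=o, a−14=m.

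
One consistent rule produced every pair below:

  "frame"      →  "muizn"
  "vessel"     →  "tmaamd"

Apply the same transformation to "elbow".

The output letters match the input read backwards, each shifted +8: frame reversed is emarf. Read the word backwards and shift each letter +8.
For elbow: reverse → woble; then shift: w+8=e, o+8=w, b+8=j, l+8=t, e+8=m.

ewjtm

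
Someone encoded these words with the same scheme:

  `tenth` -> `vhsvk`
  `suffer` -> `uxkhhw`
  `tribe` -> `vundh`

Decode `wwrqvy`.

utmost

Shifts by position in tenth: pos 0: t→v (+2), pos 1: e→h (+3), pos 2: n→s (+5), pos 3: t→v (+2), pos 4: h→k (+3) — repeating every 3. It's a Vigenère-style cipher with numeric key [2,3,5]: position i shifts by key[i mod 3].
Reversing it on wwrqvy: w−2=u, w−3=t, r−5=m, q−2=o, v−3=s, y−5=t.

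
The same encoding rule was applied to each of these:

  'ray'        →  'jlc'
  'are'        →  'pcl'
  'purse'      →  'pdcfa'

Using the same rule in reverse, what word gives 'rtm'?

big

The output letters match the input read backwards, each shifted +11: ray reversed is yar. The word is reversed, then every letter is shifted forward by 11.
Decoding rtm: shift back: r−11=g, t−11=i, m−11=b → gib; then reverse → big.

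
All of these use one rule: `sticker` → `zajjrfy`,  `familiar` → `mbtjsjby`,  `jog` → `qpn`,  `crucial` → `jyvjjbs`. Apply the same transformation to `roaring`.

Vowels shift forward by 1 and consonants shift forward by 7.
On roaring: r(cons)+7=y, o(vowel)+1=p, a(vowel)+1=b, r(cons)+7=y, i(vowel)+1=j, n(cons)+7=u, g(cons)+7=n.

ypbyjun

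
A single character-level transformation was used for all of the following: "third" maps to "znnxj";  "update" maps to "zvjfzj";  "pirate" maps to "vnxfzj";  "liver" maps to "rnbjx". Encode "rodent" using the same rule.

xtjjtz

Vowels shift forward by 5 and consonants shift forward by 6.
On rodent: r(cons)+6=x, o(vowel)+5=t, d(cons)+6=j, e(vowel)+5=j, n(cons)+6=t, t(cons)+6=z.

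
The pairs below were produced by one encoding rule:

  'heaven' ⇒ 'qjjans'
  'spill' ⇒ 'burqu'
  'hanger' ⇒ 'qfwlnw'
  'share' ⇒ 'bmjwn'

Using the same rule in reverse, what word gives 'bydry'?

Shifts by position in heaven: pos 0: h→q (+9), pos 1: e→j (+5), pos 2: a→j (+9), pos 3: v→a (+5) — repeating every 2. It's a Vigenère-style cipher with numeric key [9,5]: position i shifts by key[i mod 2].
Reversing it on bydry: b−9=s, y−5=t, d−9=u, r−5=m, y−9=p.

stump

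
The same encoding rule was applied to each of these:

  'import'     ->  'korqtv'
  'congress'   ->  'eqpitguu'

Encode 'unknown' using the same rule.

wpmpqyp

Compare letters: i→k is +2, m→o is +2, p→r is +2 — a constant shift. Every letter moves 2 places later in the alphabet, wrapping around z→a.
Applying it to unknown: u+2=w, n+2=p, k+2=m, n+2=p, o+2=q, w+2=y, n+2=p.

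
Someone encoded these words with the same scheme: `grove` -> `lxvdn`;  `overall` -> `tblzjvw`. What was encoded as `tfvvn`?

Letter i (0-indexed) is shifted by i+5, so successive shifts are 5, 6, 7, ….
Decoding tfvvn: t−5=o, f−6=z, v−7=o, v−8=n, n−9=e.

ozone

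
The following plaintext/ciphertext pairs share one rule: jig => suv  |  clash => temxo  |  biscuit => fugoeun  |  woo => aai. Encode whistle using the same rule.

The output letters match the input read backwards, each shifted +12: jig reversed is gij. Two steps: reverse the string, then apply a Caesar shift of +12.
For whistle: reverse → eltsihw; then shift: e+12=q, l+12=x, t+12=f, s+12=e, i+12=u, h+12=t, w+12=i.

qxfeuti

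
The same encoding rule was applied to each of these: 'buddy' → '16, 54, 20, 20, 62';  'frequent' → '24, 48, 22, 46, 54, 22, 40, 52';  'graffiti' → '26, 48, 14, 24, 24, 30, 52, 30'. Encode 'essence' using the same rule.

22, 50, 50, 22, 40, 18, 22

b(#2)→16 and u(#21)→54: differences scale by 2, so n = 2·pos + 12. The formula is n = 2×(alphabet index, a=1) + 12.
Applying it to essence: e=5→22, s=19→50, s=19→50, e=5→22, n=14→40, c=3→18, e=5→22.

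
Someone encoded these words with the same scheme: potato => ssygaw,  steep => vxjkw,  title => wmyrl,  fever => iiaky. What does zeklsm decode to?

waffle

In potato: p→s is +3, o→s is +4, t→y is +5, a→g is +6 — the shift increases by 1 each position. Letter i (0-indexed) is shifted by i+3, so successive shifts are 3, 4, 5, ….
Decoding zeklsm: z−3=w, e−4=a, k−5=f, l−6=f, s−7=l, m−8=e.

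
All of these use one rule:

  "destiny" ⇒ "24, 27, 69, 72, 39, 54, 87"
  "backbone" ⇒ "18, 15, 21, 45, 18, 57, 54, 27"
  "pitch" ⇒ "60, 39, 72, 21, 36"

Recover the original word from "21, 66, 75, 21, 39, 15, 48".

Each letter becomes 3×(its alphabet position, a=1..z=26) + 12.
Undoing it on 21, 66, 75, 21, 39, 15, 48: 21→(21−12)÷3=3=c, 66→(66−12)÷3=18=r, 75→(75−12)÷3=21=u, 21→(21−12)÷3=3=c, 39→(39−12)÷3=9=i, 15→(15−12)÷3=1=a, 48→(48−12)÷3=12=l.

crucial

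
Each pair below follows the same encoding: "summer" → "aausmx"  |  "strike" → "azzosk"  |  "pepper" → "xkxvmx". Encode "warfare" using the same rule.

egzlixm

Shifts by position in summer: pos 0: s→a (+8), pos 1: u→a (+6), pos 2: m→u (+8), pos 3: m→s (+6) — repeating every 2. It's a Vigenère-style cipher with numeric key [8,6]: position i shifts by key[i mod 2].
For warfare: w+8=e, a+6=g, r+8=z, f+6=l, a+8=i, r+6=x, e+8=m.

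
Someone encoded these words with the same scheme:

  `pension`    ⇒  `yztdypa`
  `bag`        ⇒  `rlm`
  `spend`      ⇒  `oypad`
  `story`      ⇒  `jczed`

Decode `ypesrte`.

The output letters match the input read backwards, each shifted +11: pension reversed is noisnep. Read the word backwards and shift each letter +11.
Reversing it on ypesrte: shift back: y−11=n, p−11=e, e−11=t, s−11=h, r−11=g, t−11=i, e−11=t → nethgit; then reverse → tighten.

tighten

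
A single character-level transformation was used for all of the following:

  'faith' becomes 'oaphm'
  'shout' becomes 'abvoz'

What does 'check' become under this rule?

The output letters match the input read backwards, each shifted +7: faith reversed is htiaf. Read the word backwards and shift each letter +7.
Applying it to check: reverse → kcehc; then shift: k+7=r, c+7=j, e+7=l, h+7=o, c+7=j.

rjloj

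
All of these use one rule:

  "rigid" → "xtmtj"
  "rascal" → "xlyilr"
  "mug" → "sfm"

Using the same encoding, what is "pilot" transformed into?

The rule splits by letter class: vowels +11, consonants +6.
On pilot: p(cons)+6=v, i(vowel)+11=t, l(cons)+6=r, o(vowel)+11=z, t(cons)+6=z.

vtrzz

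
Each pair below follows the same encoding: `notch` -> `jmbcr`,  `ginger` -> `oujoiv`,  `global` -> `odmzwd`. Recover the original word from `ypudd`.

n(13)→j(9) and o(14)→m(12) fit y≡3x+22 (mod 26); the inverse of 3 mod 26 is 9. Treating letters as 0–25, the rule is x ↦ 3x + 22 (mod 26).
Decoding ypudd: y(24)→9·(24−22)≡18=s; p(15)→9·(15−22)≡15=p; u(20)→9·(20−22)≡8=i; d(3)→9·(3−22)≡11=l; d(3)→9·(3−22)≡11=l (all mod 26).

spill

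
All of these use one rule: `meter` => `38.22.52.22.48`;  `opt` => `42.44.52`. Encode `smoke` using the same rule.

Each letter becomes 2×(its alphabet position, a=1..z=26) + 12.
On smoke: s=19→50, m=13→38, o=15→42, k=11→34, e=5→22.

50.38.42.34.22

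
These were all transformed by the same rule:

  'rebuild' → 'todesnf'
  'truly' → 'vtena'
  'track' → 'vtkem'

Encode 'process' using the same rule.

rtyeouu

The shift depends on letter class: consonant r→t is +2, but vowel e→o is +10. Two shifts are in play — +10 for a/e/i/o/u, +2 for every other letter.
Applying it to process: p(cons)+2=r, r(cons)+2=t, o(vowel)+10=y, c(cons)+2=e, e(vowel)+10=o, s(cons)+2=u, s(cons)+2=u.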